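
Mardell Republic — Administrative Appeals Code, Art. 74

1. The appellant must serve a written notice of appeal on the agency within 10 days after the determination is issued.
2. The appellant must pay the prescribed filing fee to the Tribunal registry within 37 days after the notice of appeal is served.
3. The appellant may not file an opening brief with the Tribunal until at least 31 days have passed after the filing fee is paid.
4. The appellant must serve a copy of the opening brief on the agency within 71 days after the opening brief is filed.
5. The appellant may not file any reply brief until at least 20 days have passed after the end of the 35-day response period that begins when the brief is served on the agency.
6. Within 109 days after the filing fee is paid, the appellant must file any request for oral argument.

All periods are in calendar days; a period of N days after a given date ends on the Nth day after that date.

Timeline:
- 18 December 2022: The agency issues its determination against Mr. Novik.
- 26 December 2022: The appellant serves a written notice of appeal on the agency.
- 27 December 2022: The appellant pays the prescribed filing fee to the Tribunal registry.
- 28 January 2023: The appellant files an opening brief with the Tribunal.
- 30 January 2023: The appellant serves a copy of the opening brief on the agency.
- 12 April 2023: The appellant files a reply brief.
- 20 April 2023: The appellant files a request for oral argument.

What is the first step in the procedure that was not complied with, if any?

Step 6

Step 1: 10 days after 18 December 2022 (when the determination is issued) is 28 December 2022; 26 December 2022 is within that limit.
Step 2: 37 days after 26 December 2022 (when the notice of appeal is served) is 1 February 2023; 27 December 2022 is within that limit.
Step 3: the earliest permitted date is 31 days after 27 December 2022 (when the filing fee is paid), i.e. 27 January 2023; done 28 January 2023 — permitted.
Step 4: 71 days after 28 January 2023 (when the opening brief is filed) is 9 April 2023; done 30 January 2023 — timely.
Step 5: the earliest permitted date is 20 days after 6 March 2023 (end of the 35-day response period, which began when the brief is served on the agency on 30 January 2023), i.e. 26 March 2023; done 12 April 2023, after the minimum wait.
Step 6: 109 days after 27 December 2022 (when the filing fee is paid) is 15 April 2023; not done until 20 April 2023, 5 days after the deadline.
The procedure was therefore not followed at step 6.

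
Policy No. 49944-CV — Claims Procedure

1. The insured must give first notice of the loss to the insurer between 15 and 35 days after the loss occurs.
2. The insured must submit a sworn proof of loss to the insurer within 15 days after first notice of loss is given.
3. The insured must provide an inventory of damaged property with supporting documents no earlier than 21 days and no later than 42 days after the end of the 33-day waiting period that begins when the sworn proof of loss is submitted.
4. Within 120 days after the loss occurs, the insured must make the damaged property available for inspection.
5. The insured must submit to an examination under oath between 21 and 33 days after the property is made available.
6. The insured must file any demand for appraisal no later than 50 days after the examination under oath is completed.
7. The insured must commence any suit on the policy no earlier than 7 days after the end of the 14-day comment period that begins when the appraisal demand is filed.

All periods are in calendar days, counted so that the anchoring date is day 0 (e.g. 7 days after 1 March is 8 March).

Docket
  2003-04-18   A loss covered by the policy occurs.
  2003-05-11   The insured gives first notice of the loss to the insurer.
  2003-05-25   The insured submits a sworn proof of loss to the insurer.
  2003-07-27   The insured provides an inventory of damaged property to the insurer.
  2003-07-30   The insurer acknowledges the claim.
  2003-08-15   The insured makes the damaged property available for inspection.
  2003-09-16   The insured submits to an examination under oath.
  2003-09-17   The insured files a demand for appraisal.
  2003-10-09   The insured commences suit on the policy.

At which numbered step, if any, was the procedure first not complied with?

Step 1: the window is 15–35 days after 2003-04-18 (when the loss occurs), so 2003-05-03 through 2003-05-23; done 2003-05-11 — within the window.
Step 2: 15 days after 2003-05-11 (when first notice of loss is given) is 2003-05-26; done 2003-05-25 — timely.
Step 3: the window is 21–42 days after 2003-06-27 (end of the 33-day waiting period, which began when the sworn proof of loss is submitted on 2003-05-25), so 2003-07-18 through 2003-08-08; done 2003-07-27, which is between those dates.
Step 4: 120 days after 2003-04-18 (when the loss occurs) is 2003-08-16; done 2003-08-15 — timely.
Step 5: the window is 21–33 days after 2003-08-15 (when the property is made available), so 2003-09-05 through 2003-09-17; done 2003-09-16 — within the window.
Step 6: 50 days after 2003-09-16 (when the examination under oath is completed) is 2003-11-05; 2003-09-17 is within that limit.
Step 7: the earliest permitted date is 7 days after 2003-10-01 (end of the 14-day comment period, which began when the appraisal demand is filed on 2003-09-17), i.e. 2003-10-08; done 2003-10-09, after the minimum wait.

None — every step was satisfied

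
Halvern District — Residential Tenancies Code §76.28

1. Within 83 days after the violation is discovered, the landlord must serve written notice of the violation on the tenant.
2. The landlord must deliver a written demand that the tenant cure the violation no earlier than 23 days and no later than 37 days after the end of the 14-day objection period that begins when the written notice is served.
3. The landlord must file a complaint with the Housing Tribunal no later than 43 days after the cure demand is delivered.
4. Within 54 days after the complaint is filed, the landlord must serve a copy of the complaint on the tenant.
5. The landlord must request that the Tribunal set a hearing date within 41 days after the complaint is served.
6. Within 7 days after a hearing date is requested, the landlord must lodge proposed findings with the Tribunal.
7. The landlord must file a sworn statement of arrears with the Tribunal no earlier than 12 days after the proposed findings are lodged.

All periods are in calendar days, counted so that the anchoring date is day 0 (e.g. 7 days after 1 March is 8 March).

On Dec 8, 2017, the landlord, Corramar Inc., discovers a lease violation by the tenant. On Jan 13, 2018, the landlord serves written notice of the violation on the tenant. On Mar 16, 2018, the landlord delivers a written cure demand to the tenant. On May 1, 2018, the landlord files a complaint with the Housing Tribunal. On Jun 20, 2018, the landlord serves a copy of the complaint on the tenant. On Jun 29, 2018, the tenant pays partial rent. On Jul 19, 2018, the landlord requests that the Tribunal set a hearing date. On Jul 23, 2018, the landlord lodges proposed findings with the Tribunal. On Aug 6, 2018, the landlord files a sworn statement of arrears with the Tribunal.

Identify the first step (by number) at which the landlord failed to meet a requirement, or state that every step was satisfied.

Step 2

Step 1 — counting 83 days from Dec 8, 2017 (when the violation is discovered) gives a deadline of Mar 1, 2018; completed Jan 13, 2018, before the deadline.
Step 2 — 23 and 37 days from Jan 27, 2018 (end of the 14-day objection period, which began when the written notice is served on Jan 13, 2018) are Feb 19, 2018 and Mar 5, 2018 respectively; done Mar 16, 2018 — 11 days after the window closed.
The procedure was therefore not followed at step 2.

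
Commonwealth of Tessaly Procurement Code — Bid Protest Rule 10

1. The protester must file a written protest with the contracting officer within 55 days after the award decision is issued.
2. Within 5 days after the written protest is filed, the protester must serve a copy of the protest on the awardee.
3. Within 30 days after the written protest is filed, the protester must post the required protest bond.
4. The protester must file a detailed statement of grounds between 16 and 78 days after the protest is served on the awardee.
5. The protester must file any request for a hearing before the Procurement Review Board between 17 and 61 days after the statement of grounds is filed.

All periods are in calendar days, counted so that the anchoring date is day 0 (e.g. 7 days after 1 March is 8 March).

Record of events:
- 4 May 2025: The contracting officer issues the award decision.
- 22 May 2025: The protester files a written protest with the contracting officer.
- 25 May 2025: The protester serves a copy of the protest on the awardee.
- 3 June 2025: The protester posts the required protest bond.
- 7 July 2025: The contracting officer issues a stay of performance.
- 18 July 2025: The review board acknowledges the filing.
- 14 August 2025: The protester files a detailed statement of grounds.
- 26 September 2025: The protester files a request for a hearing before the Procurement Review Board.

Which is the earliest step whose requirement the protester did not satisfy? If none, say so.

Step 4

Step 1 — counting 55 days from 4 May 2025 (when the award decision is issued) gives a deadline of 28 June 2025; done 22 May 2025 — timely.
Step 2 — counting 5 days from 22 May 2025 (when the written protest is filed) gives a deadline of 27 May 2025; 25 May 2025 is within that limit.
Step 3 — counting 30 days from 22 May 2025 (when the written protest is filed) gives a deadline of 21 June 2025; 3 June 2025 is within that limit.
Step 4 — 16 and 78 days from 25 May 2025 (when the protest is served on the awardee) are 10 June 2025 and 11 August 2025 respectively; done 14 August 2025 — 3 days after the window closed.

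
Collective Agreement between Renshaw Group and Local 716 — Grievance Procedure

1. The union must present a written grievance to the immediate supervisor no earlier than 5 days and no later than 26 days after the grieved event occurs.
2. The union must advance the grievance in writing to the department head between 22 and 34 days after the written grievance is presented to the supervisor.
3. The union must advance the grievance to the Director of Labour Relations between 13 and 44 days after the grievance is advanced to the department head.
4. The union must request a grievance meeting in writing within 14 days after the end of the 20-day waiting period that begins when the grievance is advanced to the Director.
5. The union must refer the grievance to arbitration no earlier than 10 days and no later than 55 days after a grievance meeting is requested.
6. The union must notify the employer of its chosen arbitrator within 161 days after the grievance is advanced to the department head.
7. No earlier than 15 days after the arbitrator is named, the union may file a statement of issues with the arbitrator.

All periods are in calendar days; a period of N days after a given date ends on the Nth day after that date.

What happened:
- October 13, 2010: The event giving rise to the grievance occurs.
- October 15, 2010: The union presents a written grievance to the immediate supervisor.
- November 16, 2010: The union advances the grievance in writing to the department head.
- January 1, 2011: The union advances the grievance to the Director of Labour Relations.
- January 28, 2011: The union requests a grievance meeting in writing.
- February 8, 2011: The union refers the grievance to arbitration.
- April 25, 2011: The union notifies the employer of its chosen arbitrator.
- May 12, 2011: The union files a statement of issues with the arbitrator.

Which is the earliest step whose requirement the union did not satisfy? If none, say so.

Step 1

(1) the permitted window runs from October 13, 2010 + 5 = October 18, 2010 to October 13, 2010 + 26 = November 8, 2010; done October 15, 2010 — 3 days before the window opened.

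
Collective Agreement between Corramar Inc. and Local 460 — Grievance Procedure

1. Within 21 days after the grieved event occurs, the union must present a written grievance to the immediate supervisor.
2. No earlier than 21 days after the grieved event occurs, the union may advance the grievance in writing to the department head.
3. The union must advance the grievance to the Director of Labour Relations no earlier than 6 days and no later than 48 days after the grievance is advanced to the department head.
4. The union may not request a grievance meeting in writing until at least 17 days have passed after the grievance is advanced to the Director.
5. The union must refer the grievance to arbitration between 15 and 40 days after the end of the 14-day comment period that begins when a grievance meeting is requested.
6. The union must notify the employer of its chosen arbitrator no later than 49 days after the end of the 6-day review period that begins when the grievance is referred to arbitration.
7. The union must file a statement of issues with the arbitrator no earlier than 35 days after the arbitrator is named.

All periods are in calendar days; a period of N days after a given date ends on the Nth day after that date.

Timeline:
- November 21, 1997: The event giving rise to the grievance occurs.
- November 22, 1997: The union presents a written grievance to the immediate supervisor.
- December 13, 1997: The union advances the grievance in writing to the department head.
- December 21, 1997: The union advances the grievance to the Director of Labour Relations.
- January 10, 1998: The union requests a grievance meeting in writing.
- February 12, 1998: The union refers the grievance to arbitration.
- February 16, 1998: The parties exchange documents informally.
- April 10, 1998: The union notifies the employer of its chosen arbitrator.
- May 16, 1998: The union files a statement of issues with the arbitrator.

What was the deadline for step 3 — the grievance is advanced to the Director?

January 30, 1998

Step 3 runs from December 13, 1997, when the grievance is advanced to the department head. The window is 6–48 days after December 13, 1997; it closes on January 30, 1998.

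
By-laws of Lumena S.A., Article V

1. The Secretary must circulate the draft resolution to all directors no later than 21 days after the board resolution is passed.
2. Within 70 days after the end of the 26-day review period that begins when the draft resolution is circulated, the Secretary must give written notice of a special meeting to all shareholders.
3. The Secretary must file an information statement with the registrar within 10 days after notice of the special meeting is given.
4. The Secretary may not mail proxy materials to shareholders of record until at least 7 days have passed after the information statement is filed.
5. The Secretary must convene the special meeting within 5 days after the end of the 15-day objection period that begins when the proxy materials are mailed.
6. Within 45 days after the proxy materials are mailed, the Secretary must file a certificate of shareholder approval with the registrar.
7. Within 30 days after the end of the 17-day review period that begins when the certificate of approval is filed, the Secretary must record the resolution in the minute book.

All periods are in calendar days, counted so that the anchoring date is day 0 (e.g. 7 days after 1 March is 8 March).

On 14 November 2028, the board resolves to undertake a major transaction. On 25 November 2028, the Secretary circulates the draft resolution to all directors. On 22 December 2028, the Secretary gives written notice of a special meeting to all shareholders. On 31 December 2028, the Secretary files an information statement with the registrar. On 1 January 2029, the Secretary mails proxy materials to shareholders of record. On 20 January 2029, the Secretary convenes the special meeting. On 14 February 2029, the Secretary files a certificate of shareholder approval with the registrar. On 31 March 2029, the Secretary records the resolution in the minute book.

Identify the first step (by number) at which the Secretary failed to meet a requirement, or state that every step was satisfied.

(1) due by 14 November 2028 + 21 days = 5 December 2028; 25 November 2028 is within that limit.
(2) due by 21 December 2028 + 70 days = 1 March 2029; 22 December 2028 is within that limit.
(3) due by 22 December 2028 + 10 days = 1 January 2029; done 31 December 2028 — timely.
(4) permitted from 31 December 2028 + 7 days = 7 January 2029 onward; done 1 January 2029 — 6 days too early.

Step 4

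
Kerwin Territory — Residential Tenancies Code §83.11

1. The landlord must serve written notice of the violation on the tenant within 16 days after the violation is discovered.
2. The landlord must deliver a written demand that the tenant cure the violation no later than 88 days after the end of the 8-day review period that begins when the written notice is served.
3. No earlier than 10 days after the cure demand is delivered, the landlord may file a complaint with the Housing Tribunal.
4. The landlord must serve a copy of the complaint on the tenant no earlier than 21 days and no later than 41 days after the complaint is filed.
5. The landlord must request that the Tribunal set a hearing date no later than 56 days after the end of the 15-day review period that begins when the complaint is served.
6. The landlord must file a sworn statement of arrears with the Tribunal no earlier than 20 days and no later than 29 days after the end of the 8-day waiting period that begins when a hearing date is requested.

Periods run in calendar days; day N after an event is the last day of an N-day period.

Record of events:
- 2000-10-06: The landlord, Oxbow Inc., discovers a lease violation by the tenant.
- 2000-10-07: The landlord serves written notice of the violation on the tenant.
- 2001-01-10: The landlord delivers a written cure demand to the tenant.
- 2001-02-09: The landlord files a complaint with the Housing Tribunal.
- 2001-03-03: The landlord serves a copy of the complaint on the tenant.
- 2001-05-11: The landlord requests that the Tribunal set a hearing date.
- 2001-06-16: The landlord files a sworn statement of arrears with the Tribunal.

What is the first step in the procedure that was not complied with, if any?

Step 1: 16 days after 2000-10-06 (when the violation is discovered) is 2000-10-22; completed 2000-10-07, before the deadline.
Step 2: 88 days after 2000-10-15 (end of the 8-day review period, which began when the written notice is served on 2000-10-07) is 2001-01-11; done 2001-01-10 — timely.
Step 3: the earliest permitted date is 10 days after 2001-01-10 (when the cure demand is delivered), i.e. 2001-01-20; done 2001-02-09 — permitted.
Step 4: the window is 21–41 days after 2001-02-09 (when the complaint is filed), so 2001-03-02 through 2001-03-22; done 2001-03-03, which is between those dates.
Step 5: 56 days after 2001-03-18 (end of the 15-day review period, which began when the complaint is served on 2001-03-03) is 2001-05-13; done 2001-05-11 — timely.
Step 6: the window is 20–29 days after 2001-05-19 (end of the 8-day waiting period, which began when a hearing date is requested on 2001-05-11), so 2001-06-08 through 2001-06-17; done 2001-06-16 — within the window.

None — every step was satisfied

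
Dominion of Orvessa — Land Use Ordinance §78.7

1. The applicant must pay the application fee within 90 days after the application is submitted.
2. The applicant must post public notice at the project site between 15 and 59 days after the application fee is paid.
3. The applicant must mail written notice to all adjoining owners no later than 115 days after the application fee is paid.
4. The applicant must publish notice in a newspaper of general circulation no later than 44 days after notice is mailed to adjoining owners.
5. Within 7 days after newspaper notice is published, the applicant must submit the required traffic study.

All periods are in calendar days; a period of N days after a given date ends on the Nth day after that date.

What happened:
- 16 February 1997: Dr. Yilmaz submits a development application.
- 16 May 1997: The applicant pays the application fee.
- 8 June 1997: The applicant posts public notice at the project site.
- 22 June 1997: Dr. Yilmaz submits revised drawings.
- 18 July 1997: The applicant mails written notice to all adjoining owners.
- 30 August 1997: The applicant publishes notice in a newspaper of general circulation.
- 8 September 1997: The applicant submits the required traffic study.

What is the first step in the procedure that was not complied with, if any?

Step 1 — counting 90 days from 16 February 1997 (when the application is submitted) gives a deadline of 17 May 1997; completed 16 May 1997, before the deadline.
Step 2 — 15 and 59 days from 16 May 1997 (when the application fee is paid) are 31 May 1997 and 14 July 1997 respectively; done 8 June 1997, which is between those dates.
Step 3 — counting 115 days from 16 May 1997 (when the application fee is paid) gives a deadline of 8 September 1997; completed 18 July 1997, before the deadline.
Step 4 — counting 44 days from 18 July 1997 (when notice is mailed to adjoining owners) gives a deadline of 31 August 1997; 30 August 1997 is within that limit.
Step 5 — counting 7 days from 30 August 1997 (when newspaper notice is published) gives a deadline of 6 September 1997; 8 September 1997 misses that deadline by 2 days.

Step 5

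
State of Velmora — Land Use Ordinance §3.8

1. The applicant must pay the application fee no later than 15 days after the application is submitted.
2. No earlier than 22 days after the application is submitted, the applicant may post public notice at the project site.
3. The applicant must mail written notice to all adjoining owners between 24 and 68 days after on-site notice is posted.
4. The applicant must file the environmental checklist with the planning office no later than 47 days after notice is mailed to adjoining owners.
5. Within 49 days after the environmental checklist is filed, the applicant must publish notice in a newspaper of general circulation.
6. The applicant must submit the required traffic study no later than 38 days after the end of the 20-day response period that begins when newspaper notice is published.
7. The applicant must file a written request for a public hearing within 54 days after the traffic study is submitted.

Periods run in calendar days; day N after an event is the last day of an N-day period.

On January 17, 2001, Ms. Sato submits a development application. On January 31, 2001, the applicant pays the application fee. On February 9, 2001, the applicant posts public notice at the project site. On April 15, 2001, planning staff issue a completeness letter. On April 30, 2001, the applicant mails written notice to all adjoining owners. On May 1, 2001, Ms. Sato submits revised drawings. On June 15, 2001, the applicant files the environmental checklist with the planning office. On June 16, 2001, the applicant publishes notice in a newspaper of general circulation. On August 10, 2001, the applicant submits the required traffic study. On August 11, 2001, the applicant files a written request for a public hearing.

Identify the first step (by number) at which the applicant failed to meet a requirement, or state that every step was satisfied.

Step 1 — counting 15 days from January 17, 2001 (when the application is submitted) gives a deadline of February 1, 2001; January 31, 2001 is within that limit.
Step 2 — must wait 22 days from January 17, 2001 (when the application is submitted), so not before February 8, 2001; done February 9, 2001 — permitted.
Step 3 — 24 and 68 days from February 9, 2001 (when on-site notice is posted) are March 5, 2001 and April 18, 2001 respectively; April 30, 2001 is 12 days past the end of the window.
No need to go further; step 3 was not satisfied.

Step 3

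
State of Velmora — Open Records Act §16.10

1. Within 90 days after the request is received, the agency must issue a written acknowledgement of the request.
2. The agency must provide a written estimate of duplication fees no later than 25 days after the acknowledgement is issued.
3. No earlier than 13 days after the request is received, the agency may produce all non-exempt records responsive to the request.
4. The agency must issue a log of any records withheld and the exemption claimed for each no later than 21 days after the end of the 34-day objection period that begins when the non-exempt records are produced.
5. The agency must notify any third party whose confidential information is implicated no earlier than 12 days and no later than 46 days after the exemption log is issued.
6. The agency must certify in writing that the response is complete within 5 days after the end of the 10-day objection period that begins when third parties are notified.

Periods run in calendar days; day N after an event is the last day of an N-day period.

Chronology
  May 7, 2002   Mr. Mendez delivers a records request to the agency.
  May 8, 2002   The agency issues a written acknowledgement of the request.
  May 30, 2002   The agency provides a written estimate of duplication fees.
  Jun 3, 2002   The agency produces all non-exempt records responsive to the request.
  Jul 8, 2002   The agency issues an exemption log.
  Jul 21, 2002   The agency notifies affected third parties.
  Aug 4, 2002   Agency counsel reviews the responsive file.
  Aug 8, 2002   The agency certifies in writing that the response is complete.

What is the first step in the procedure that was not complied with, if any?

Step 1 — counting 90 days from May 7, 2002 (when the request is received) gives a deadline of Aug 5, 2002; May 8, 2002 is within that limit.
Step 2 — counting 25 days from May 8, 2002 (when the acknowledgement is issued) gives a deadline of Jun 2, 2002; completed May 30, 2002, before the deadline.
Step 3 — must wait 13 days from May 7, 2002 (when the request is received), so not before May 20, 2002; Jun 3, 2002 is on or after that date.
Step 4 — counting 21 days from Jul 7, 2002 (end of the 34-day objection period, which began when the non-exempt records are produced on Jun 3, 2002) gives a deadline of Jul 28, 2002; Jul 8, 2002 is within that limit.
Step 5 — 12 and 46 days from Jul 8, 2002 (when the exemption log is issued) are Jul 20, 2002 and Aug 23, 2002 respectively; Jul 21, 2002 falls inside that range.
Step 6 — counting 5 days from Jul 31, 2002 (end of the 10-day objection period, which began when third parties are notified on Jul 21, 2002) gives a deadline of Aug 5, 2002; not done until Aug 8, 2002, 3 days after the deadline.
No need to go further; step 6 was not satisfied.

Step 6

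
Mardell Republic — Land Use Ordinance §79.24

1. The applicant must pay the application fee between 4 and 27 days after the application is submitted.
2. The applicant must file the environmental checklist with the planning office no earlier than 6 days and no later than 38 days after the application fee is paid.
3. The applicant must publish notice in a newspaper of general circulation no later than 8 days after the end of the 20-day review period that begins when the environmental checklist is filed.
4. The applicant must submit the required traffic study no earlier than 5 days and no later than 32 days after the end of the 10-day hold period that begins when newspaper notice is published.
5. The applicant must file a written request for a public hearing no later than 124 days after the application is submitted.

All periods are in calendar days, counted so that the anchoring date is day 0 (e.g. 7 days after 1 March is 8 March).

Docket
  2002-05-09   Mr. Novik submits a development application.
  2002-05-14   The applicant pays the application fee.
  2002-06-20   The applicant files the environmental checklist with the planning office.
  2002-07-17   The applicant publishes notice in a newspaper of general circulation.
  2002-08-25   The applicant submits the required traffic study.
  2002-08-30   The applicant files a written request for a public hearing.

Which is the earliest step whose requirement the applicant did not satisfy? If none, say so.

None — every step was satisfied

(1) the permitted window runs from 2002-05-09 + 4 = 2002-05-13 to 2002-05-09 + 27 = 2002-06-05; done 2002-05-14 — within the window.
(2) the permitted window runs from 2002-05-14 + 6 = 2002-05-20 to 2002-05-14 + 38 = 2002-06-21; 2002-06-20 falls inside that range.
(3) due by 2002-07-10 + 8 days = 2002-07-18; done 2002-07-17 — timely.
(4) the permitted window runs from 2002-07-27 + 5 = 2002-08-01 to 2002-07-27 + 32 = 2002-08-28; 2002-08-25 falls inside that range.
(5) due by 2002-05-09 + 124 days = 2002-09-10; 2002-08-30 is within that limit.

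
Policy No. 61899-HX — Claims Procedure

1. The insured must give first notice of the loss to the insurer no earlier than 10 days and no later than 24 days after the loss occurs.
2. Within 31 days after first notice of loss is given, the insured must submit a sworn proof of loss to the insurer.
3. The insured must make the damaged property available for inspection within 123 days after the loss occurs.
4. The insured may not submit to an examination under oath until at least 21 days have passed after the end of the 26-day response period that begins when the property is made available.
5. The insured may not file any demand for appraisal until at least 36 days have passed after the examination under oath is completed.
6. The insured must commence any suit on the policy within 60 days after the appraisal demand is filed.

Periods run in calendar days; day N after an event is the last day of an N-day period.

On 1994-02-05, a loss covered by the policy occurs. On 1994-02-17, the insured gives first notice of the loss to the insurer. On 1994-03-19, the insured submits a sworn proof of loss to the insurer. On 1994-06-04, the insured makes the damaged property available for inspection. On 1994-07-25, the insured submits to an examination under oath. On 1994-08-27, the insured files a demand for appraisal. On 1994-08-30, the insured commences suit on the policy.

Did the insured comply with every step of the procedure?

No

Step 1 — 10 and 24 days from 1994-02-05 (when the loss occurs) are 1994-02-15 and 1994-03-01 respectively; 1994-02-17 falls inside that range.
Step 2 — counting 31 days from 1994-02-17 (when first notice of loss is given) gives a deadline of 1994-03-20; 1994-03-19 is within that limit.
Step 3 — counting 123 days from 1994-02-05 (when the loss occurs) gives a deadline of 1994-06-08; completed 1994-06-04, before the deadline.
Step 4 — must wait 21 days from 1994-06-30 (end of the 26-day response period, which began when the property is made available on 1994-06-04), so not before 1994-07-21; done 1994-07-25, after the minimum wait.
Step 5 — must wait 36 days from 1994-07-25 (when the examination under oath is completed), so not before 1994-08-30; done 1994-08-27 — 3 days too early.
Later steps need not be reached.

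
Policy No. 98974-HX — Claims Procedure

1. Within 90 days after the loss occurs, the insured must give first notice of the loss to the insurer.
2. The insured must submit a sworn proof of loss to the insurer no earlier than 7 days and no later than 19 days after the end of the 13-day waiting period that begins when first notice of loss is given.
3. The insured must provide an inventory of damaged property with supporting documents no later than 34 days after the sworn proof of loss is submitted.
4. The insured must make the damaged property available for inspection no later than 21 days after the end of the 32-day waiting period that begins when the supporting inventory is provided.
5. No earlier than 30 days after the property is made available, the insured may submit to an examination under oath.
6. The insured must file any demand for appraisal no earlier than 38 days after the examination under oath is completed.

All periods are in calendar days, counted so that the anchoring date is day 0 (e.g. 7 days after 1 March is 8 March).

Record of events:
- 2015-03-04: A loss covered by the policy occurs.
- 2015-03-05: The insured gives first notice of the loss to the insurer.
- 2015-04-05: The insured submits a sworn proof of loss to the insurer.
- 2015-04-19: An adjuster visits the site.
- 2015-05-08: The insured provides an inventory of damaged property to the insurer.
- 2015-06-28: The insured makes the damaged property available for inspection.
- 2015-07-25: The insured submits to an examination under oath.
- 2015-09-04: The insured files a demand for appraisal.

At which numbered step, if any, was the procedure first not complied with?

(1) due by 2015-03-04 + 90 days = 2015-06-02; 2015-03-05 is within that limit.
(2) the permitted window runs from 2015-03-18 + 7 = 2015-03-25 to 2015-03-18 + 19 = 2015-04-06; 2015-04-05 falls inside that range.
(3) due by 2015-04-05 + 34 days = 2015-05-09; completed 2015-05-08, before the deadline.
(4) due by 2015-06-09 + 21 days = 2015-06-30; completed 2015-06-28, before the deadline.
(5) permitted from 2015-06-28 + 30 days = 2015-07-28 onward; done 2015-07-25 — 3 days too early.
No need to go further; step 5 was not satisfied.

Step 5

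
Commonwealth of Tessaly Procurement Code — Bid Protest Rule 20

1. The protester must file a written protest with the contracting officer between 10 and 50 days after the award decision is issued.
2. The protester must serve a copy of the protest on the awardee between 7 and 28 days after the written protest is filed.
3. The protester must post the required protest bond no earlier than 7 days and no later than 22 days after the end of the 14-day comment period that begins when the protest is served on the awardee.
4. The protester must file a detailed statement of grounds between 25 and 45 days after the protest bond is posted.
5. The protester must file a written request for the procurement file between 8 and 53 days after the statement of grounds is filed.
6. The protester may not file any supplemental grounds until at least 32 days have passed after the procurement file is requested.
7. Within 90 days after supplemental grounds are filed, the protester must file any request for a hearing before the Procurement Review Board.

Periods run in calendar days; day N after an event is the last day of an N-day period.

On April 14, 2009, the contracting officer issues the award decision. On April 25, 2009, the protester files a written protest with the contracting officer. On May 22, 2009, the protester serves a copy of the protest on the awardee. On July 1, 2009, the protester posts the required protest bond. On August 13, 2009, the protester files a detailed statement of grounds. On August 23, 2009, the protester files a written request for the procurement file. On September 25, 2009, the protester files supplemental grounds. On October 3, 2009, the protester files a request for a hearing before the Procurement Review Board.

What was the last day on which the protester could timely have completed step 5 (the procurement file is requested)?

Step 5 runs from August 13, 2009, when the statement of grounds is filed. The window is 8–53 days after August 13, 2009; it closes on October 5, 2009.

October 5, 2009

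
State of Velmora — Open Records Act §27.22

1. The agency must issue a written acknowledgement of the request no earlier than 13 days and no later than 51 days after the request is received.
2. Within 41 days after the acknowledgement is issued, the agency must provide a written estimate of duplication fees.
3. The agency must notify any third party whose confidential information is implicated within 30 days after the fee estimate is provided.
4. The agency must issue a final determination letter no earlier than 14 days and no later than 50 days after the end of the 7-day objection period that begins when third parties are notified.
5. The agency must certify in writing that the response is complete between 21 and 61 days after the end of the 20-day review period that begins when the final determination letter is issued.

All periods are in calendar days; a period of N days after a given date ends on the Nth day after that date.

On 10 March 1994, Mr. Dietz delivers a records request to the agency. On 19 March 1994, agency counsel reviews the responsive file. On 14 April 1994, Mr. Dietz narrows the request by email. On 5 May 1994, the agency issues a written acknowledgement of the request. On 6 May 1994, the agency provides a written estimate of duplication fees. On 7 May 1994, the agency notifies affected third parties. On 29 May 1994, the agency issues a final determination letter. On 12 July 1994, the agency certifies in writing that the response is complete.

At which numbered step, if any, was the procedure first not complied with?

Step 1: the window is 13–51 days after 10 March 1994 (when the request is received), so 23 March 1994 through 30 April 1994; 5 May 1994 is 5 days past the end of the window.

Step 1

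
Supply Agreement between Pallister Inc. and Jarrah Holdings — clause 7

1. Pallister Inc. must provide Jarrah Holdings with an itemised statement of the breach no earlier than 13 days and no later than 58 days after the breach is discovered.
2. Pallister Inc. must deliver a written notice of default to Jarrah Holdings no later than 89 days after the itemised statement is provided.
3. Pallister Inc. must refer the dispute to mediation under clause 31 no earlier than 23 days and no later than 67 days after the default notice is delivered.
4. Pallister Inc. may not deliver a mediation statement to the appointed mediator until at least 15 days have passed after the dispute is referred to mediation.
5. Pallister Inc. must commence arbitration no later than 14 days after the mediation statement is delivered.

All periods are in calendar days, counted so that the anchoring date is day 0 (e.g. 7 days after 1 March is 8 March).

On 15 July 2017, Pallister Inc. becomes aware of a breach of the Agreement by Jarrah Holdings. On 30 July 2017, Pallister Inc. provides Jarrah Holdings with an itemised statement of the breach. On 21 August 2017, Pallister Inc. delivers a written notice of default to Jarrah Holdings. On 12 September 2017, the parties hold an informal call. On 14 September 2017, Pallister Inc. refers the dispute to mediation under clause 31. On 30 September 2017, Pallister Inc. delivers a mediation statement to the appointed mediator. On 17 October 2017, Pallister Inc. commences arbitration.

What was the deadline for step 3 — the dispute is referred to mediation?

27 October 2017

Step 3 runs from 21 August 2017, when the default notice is delivered. The window is 23–67 days after 21 August 2017; it closes on 27 October 2017.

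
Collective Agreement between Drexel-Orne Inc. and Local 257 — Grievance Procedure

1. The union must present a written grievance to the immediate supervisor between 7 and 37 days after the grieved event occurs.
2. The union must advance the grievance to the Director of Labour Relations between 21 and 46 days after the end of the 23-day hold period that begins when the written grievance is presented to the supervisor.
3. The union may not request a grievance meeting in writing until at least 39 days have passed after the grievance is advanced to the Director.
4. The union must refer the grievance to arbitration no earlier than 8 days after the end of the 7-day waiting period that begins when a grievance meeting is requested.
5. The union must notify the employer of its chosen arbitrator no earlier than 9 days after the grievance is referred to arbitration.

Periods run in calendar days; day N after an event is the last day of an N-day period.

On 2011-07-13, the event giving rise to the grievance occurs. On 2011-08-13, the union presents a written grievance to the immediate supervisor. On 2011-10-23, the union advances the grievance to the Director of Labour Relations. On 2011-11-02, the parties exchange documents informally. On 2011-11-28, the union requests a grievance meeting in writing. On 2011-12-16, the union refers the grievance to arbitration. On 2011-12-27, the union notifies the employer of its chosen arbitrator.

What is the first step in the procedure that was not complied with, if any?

Step 1 — 7 and 37 days from 2011-07-13 (when the grieved event occurs) are 2011-07-20 and 2011-08-19 respectively; 2011-08-13 falls inside that range.
Step 2 — 21 and 46 days from 2011-09-05 (end of the 23-day hold period, which began when the written grievance is presented to the supervisor on 2011-08-13) are 2011-09-26 and 2011-10-21 respectively; done 2011-10-23 — 2 days after the window closed.

Step 2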